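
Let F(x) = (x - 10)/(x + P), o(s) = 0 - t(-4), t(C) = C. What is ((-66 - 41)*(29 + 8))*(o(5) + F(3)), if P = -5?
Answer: -59385/2 ≈ -29693.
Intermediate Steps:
o(s) = 4 (o(s) = 0 - 1*(-4) = 0 + 4 = 4)
F(x) = (-10 + x)/(-5 + x) (F(x) = (x - 10)/(x - 5) = (-10 + x)/(-5 + x))
((-66 - 41)*(29 + 8))*(o(5) + F(3)) = ((-66 - 41)*(29 + 8))*(4 + (-10 + 3)/(-5 + 3)) = (-107*37)*(4 - 7/(-2)) = -3959*(4 - 1/2*(-7)) = -3959*(4 + 7/2) = -3959*15/2 = -59385/2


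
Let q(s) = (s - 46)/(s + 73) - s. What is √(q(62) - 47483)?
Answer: 7*I*√1964865/45 ≈ 218.05*I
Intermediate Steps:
q(s) = -s + (-46 + s)/(73 + s) (q(s) = (-46 + s)/(73 + s) - s = -s + (-46 + s)/(73 + s))
√(q(62) - 47483) = √((-46 - 1*62² - 72*62)/(73 + 62) - 47483) = √((-46 - 1*3844 - 4464)/135 - 47483) = √((-46 - 3844 - 4464)/135 - 47483) = √((1/135)*(-8354) - 47483) = √(-8354/135 - 47483) = √(-6418559/135) = 7*I*√1964865/45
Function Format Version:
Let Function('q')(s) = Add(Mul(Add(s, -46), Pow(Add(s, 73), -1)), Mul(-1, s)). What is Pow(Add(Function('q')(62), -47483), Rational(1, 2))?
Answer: Mul(Rational(7, 45), I, Pow(1964865, Rational(1, 2))) ≈ Mul(218.05, I)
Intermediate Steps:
Function('q')(s) = Add(Mul(-1, s), Mul(Pow(Add(73, s), -1), Add(-46, s))) (Function('q')(s) = Add(Mul(Add(-46, s), Pow(Add(73, s), -1)), Mul(-1, s)) = Add(Mul(Pow(Add(73, s), -1), Add(-46, s)), Mul(-1, s)) = Add(Mul(-1, s), Mul(Pow(Add(73, s), -1), Add(-46, s))))
Pow(Add(Function('q')(62), -47483), Rational(1, 2)) = Pow(Add(Mul(Pow(Add(73, 62), -1), Add(-46, Mul(-1, Pow(62, 2)), Mul(-72, 62))), -47483), Rational(1, 2)) = Pow(Add(Mul(Pow(135, -1), Add(-46, Mul(-1, 3844), -4464)), -47483), Rational(1, 2)) = Pow(Add(Mul(Rational(1, 135), Add(-46, -3844, -4464)), -47483), Rational(1, 2)) = Pow(Add(Mul(Rational(1, 135), -8354), -47483), Rational(1, 2)) = Pow(Add(Rational(-8354, 135), -47483), Rational(1, 2)) = Pow(Rational(-6418559, 135), Rational(1, 2)) = Mul(Rational(7, 45), I, Pow(1964865, Rational(1, 2)))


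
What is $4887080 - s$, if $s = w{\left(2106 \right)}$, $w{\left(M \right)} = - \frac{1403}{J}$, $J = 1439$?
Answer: $\frac{7032509523}{1439} \approx 4.8871 \cdot 10^{6}$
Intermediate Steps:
$w{\left(M \right)} = - \frac{1403}{1439}$
$s = - \frac{1403}{1439} \approx -0.97498$
$4887080 - s = 4887080 - - \frac{1403}{1439} = 4887080 + \frac{1403}{1439} = \frac{7032509523}{1439}$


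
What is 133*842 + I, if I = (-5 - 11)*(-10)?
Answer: 112146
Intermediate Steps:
I = 160 (I = -16*(-10) = 160)
133*842 + I = 133*842 + 160 = 111986 + 160 = 112146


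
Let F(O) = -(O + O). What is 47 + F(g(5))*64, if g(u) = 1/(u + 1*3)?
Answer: 31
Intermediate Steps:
g(u) = 1/(3 + u) (g(u) = 1/(u + 3) = 1/(3 + u))
F(O) = -2*O
47 + F(g(5))*64 = 47 - 2/(3 + 5)*64 = 47 - 2/8*64 = 47 - 2*⅛*64 = 47 - ¼*64 = 47 - 16 = 31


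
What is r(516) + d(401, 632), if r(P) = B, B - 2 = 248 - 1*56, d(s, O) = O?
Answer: 826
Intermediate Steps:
B = 194 (B = 2 + (248 - 1*56) = 2 + (248 - 56) = 2 + 192 = 194)
r(P) = 194
r(516) + d(401, 632) = 194 + 632 = 826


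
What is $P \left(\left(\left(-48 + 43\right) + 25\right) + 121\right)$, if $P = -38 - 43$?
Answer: $-11421$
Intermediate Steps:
$P = -81$
$P \left(\left(\left(-48 + 43\right) + 25\right) + 121\right) = - 81 \left(\left(\left(-48 + 43\right) + 25\right) + 121\right) = - 81 \left(\left(-5 + 25\right) + 121\right) = - 81 \left(20 + 121\right) = \left(-81\right) 141 = -11421$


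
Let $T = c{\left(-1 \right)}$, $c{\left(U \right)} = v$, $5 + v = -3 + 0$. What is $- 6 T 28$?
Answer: $1344$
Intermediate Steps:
$v = -8$ ($v = -5 + \left(-3 + 0\right) = -5 - 3 = -8$)
$c{\left(U \right)} = -8$
$T = -8$
$- 6 T 28 = \left(-6\right) \left(-8\right) 28 = 48 \cdot 28 = 1344$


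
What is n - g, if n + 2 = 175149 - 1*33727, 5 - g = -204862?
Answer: -63447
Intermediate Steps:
g = 204867 (g = 5 - 1*(-204862) = 5 + 204862 = 204867)
n = 141420 (n = -2 + (175149 - 1*33727) = -2 + (175149 - 33727) = -2 + 141422 = 141420)
n - g = 141420 - 1*204867 = 141420 - 204867 = -63447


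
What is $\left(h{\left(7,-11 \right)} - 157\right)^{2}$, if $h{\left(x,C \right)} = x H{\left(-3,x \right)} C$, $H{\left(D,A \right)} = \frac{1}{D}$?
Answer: $\frac{155236}{9} \approx 17248.0$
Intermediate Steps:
$h{\left(x,C \right)} = - \frac{C x}{3}$ ($h{\left(x,C \right)} = \frac{x}{-3} C = x \left(- \frac{1}{3}\right) C = - \frac{x}{3} C = - \frac{C x}{3}$)
$\left(h{\left(7,-11 \right)} - 157\right)^{2} = \left(\left(- \frac{1}{3}\right) \left(-11\right) 7 - 157\right)^{2} = \left(\frac{77}{3} - 157\right)^{2} = \left(- \frac{394}{3}\right)^{2} = \frac{155236}{9}$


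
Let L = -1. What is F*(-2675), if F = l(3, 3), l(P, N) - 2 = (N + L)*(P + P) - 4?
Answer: -26750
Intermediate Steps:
l(P, N) = -2 + 2*P*(-1 + N) (l(P, N) = 2 + ((N - 1)*(P + P) - 4) = 2 + ((-1 + N)*(2*P) - 4) = 2 + (2*P*(-1 + N) - 4) = 2 + (-4 + 2*P*(-1 + N)) = -2 + 2*P*(-1 + N))
F = 10 (F = -2 - 2*3 + 2*3*3 = -2 - 6 + 18 = 10)
F*(-2675) = 10*(-2675) = -26750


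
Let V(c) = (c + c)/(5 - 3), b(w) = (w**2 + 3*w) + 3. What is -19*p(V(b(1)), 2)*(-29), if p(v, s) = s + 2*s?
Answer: 3306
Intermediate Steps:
b(w) = 3 + w**2 + 3*w
V(c) = c (V(c) = (2*c)/2 = (2*c)*(1/2) = c)
p(v, s) = 3*s
-19*p(V(b(1)), 2)*(-29) = -57*2*(-29) = -19*6*(-29) = -114*(-29) = 3306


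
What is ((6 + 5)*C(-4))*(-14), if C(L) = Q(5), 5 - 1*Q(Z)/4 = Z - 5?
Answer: -3080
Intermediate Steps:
Q(Z) = 40 - 4*Z (Q(Z) = 20 - 4*(Z - 5) = 20 - 4*(-5 + Z) = 20 + (20 - 4*Z) = 40 - 4*Z)
C(L) = 20 (C(L) = 40 - 4*5 = 40 - 20 = 20)
((6 + 5)*C(-4))*(-14) = ((6 + 5)*20)*(-14) = (11*20)*(-14) = 220*(-14) = -3080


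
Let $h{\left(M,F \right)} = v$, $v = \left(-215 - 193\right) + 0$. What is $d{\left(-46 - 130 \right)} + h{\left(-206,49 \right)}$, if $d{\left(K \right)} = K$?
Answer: $-584$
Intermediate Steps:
$v = -408$ ($v = -408 + 0 = -408$)
$h{\left(M,F \right)} = -408$
$d{\left(-46 - 130 \right)} + h{\left(-206,49 \right)} = \left(-46 - 130\right) - 408 = -176 - 408 = -584$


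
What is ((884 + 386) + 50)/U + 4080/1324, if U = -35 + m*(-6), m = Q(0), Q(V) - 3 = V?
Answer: -382860/17543 ≈ -21.824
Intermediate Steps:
Q(V) = 3 + V
m = 3 (m = 3 + 0 = 3)
U = -53 (U = -35 + 3*(-6) = -35 - 18 = -53)
((884 + 386) + 50)/U + 4080/1324 = ((884 + 386) + 50)/(-53) + 4080/1324 = (1270 + 50)*(-1/53) + 4080*(1/1324) = 1320*(-1/53) + 1020/331 = -1320/53 + 1020/331 = -382860/17543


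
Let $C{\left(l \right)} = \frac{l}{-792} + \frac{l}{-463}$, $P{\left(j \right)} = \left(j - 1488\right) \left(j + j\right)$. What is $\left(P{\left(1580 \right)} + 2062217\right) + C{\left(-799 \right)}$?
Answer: $\frac{862813588897}{366696} \approx 2.3529 \cdot 10^{6}$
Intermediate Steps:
$P{\left(j \right)} = 2 j \left(-1488 + j\right)$ ($P{\left(j \right)} = \left(-1488 + j\right) 2 j = 2 j \left(-1488 + j\right)$)
$C{\left(l \right)} = - \frac{1255 l}{366696}$ ($C{\left(l \right)} = l \left(- \frac{1}{792}\right) + l \left(- \frac{1}{463}\right) = - \frac{l}{792} - \frac{l}{463} = - \frac{1255 l}{366696}$)
$\left(P{\left(1580 \right)} + 2062217\right) + C{\left(-799 \right)} = \left(2 \cdot 1580 \left(-1488 + 1580\right) + 2062217\right) - - \frac{1002745}{366696} = \left(2 \cdot 1580 \cdot 92 + 2062217\right) + \frac{1002745}{366696} = \left(290720 + 2062217\right) + \frac{1002745}{366696} = 2352937 + \frac{1002745}{366696} = \frac{862813588897}{366696}$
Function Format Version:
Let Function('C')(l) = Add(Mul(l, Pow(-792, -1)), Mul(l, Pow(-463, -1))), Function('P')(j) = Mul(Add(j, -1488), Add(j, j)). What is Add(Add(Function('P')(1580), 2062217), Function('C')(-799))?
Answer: Rational(862813588897, 366696) ≈ 2.3529e+6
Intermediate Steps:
Function('P')(j) = Mul(2, j, Add(-1488, j)) (Function('P')(j) = Mul(Add(-1488, j), Mul(2, j)) = Mul(2, j, Add(-1488, j)))
Function('C')(l) = Mul(Rational(-1255, 366696), l) (Function('C')(l) = Add(Mul(l, Rational(-1, 792)), Mul(l, Rational(-1, 463))) = Add(Mul(Rational(-1, 792), l), Mul(Rational(-1, 463), l)) = Mul(Rational(-1255, 366696), l))
Add(Add(Function('P')(1580), 2062217), Function('C')(-799)) = Add(Add(Mul(2, 1580, Add(-1488, 1580)), 2062217), Mul(Rational(-1255, 366696), -799)) = Add(Add(Mul(2, 1580, 92), 2062217), Rational(1002745, 366696)) = Add(Add(290720, 2062217), Rational(1002745, 366696)) = Add(2352937, Rational(1002745, 366696)) = Rational(862813588897, 366696)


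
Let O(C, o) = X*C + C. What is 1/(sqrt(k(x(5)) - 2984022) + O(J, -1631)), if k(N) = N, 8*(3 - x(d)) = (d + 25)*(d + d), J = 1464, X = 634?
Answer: 619760/576155675771 - I*sqrt(11936226)/1728467027313 ≈ 1.0757e-6 - 1.9988e-9*I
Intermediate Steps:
x(d) = 3 - d*(25 + d)/4 (x(d) = 3 - (d + 25)*(d + d)/8 = 3 - (25 + d)*2*d/8 = 3 - d*(25 + d)/4)
O(C, o) = 635*C (O(C, o) = 634*C + C = 635*C)
1/(sqrt(k(x(5)) - 2984022) + O(J, -1631)) = 1/(sqrt((3 - 25/4*5 - 1/4*5**2) - 2984022) + 635*1464) = 1/(sqrt((3 - 125/4 - 1/4*25) - 2984022) + 929640) = 1/(sqrt((3 - 125/4 - 25/4) - 2984022) + 929640) = 1/(sqrt(-69/2 - 2984022) + 929640) = 1/(sqrt(-5968113/2) + 929640) = 1/(I*sqrt(11936226)/2 + 929640) = 1/(929640 + I*sqrt(11936226)/2)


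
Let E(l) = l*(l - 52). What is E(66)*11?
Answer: 10164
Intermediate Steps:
E(l) = l*(-52 + l)
E(66)*11 = (66*(-52 + 66))*11 = (66*14)*11 = 924*11 = 10164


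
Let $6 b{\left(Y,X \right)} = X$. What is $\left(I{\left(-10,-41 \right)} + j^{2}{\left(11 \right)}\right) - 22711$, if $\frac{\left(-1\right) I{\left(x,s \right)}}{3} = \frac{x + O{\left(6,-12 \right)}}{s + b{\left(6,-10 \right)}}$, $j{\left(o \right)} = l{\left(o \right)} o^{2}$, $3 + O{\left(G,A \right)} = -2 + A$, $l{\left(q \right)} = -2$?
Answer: $\frac{4588941}{128} \approx 35851.0$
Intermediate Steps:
$b{\left(Y,X \right)} = \frac{X}{6}$
$O{\left(G,A \right)} = -5 + A$ ($O{\left(G,A \right)} = -3 + \left(-2 + A\right) = -5 + A$)
$j{\left(o \right)} = - 2 o^{2}$
$I{\left(x,s \right)} = - \frac{3 \left(-17 + x\right)}{- \frac{5}{3} + s}$ ($I{\left(x,s \right)} = - 3 \frac{x - 17}{s + \frac{1}{6} \left(-10\right)} = - 3 \frac{x - 17}{s - \frac{5}{3}} = - 3 \frac{-17 + x}{- \frac{5}{3} + s} = - \frac{3 \left(-17 + x\right)}{- \frac{5}{3} + s}$)
$\left(I{\left(-10,-41 \right)} + j^{2}{\left(11 \right)}\right) - 22711 = \left(\frac{9 \left(17 - -10\right)}{-5 + 3 \left(-41\right)} + \left(- 2 \cdot 11^{2}\right)^{2}\right) - 22711 = \left(\frac{9 \left(17 + 10\right)}{-5 - 123} + \left(\left(-2\right) 121\right)^{2}\right) - 22711 = \left(9 \frac{1}{-128} \cdot 27 + \left(-242\right)^{2}\right) - 22711 = \left(9 \left(- \frac{1}{128}\right) 27 + 58564\right) - 22711 = \left(- \frac{243}{128} + 58564\right) - 22711 = \frac{7495949}{128} - 22711 = \frac{4588941}{128}$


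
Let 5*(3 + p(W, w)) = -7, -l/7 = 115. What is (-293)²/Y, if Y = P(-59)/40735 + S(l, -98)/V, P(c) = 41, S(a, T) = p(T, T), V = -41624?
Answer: 6616435656380/85719 ≈ 7.7187e+7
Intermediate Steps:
l = -805 (l = -7*115 = -805)
p(W, w) = -22/5 (p(W, w) = -3 + (⅕)*(-7) = -3 - 7/5 = -22/5)
S(a, T) = -22/5
Y = 85719/77070620 (Y = 41/40735 - 22/5/(-41624) = 41*(1/40735) - 22/5*(-1/41624) = 41/40735 + 1/9460 = 85719/77070620 ≈ 0.0011122)
(-293)²/Y = (-293)²/(85719/77070620) = 85849*(77070620/85719) = 6616435656380/85719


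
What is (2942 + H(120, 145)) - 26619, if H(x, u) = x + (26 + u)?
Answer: -23386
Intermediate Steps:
H(x, u) = 26 + u + x
(2942 + H(120, 145)) - 26619 = (2942 + (26 + 145 + 120)) - 26619 = (2942 + 291) - 26619 = 3233 - 26619 = -23386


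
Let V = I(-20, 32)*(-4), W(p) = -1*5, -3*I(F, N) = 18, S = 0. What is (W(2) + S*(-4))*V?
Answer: -120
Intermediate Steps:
I(F, N) = -6 (I(F, N) = -⅓*18 = -6)
W(p) = -5
V = 24 (V = -6*(-4) = 24)
(W(2) + S*(-4))*V = (-5 + 0*(-4))*24 = (-5 + 0)*24 = -5*24 = -120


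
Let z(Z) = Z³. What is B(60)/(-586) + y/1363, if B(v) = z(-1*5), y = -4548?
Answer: -2494753/798718 ≈ -3.1234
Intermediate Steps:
B(v) = -125 (B(v) = (-1*5)³ = (-5)³ = -125)
B(60)/(-586) + y/1363 = -125/(-586) - 4548/1363 = -125*(-1/586) - 4548*1/1363 = 125/586 - 4548/1363 = -2494753/798718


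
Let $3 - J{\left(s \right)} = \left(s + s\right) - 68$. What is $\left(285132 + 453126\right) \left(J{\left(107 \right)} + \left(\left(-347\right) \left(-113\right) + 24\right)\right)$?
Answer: $28859981736$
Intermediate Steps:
$J{\left(s \right)} = 71 - 2 s$ ($J{\left(s \right)} = 3 - \left(\left(s + s\right) - 68\right) = 3 - \left(2 s - 68\right) = 3 - \left(-68 + 2 s\right) = 71 - 2 s$)
$\left(285132 + 453126\right) \left(J{\left(107 \right)} + \left(\left(-347\right) \left(-113\right) + 24\right)\right) = \left(285132 + 453126\right) \left(\left(71 - 214\right) + \left(\left(-347\right) \left(-113\right) + 24\right)\right) = 738258 \left(\left(71 - 214\right) + \left(39211 + 24\right)\right) = 738258 \left(-143 + 39235\right) = 738258 \cdot 39092 = 28859981736$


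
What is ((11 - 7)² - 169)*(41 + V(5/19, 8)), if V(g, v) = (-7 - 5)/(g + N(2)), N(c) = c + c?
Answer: -17527/3 ≈ -5842.3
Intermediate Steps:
N(c) = 2*c
V(g, v) = -12/(4 + g) (V(g, v) = (-7 - 5)/(g + 2*2) = -12/(g + 4) = -12/(4 + g))
((11 - 7)² - 169)*(41 + V(5/19, 8)) = ((11 - 7)² - 169)*(41 - 12/(4 + 5/19)) = (4² - 169)*(41 - 12/(4 + 5*(1/19))) = (16 - 169)*(41 - 12/(4 + 5/19)) = -153*(41 - 12/81/19) = -153*(41 - 12*19/81) = -153*(41 - 76/27) = -153*1031/27 = -17527/3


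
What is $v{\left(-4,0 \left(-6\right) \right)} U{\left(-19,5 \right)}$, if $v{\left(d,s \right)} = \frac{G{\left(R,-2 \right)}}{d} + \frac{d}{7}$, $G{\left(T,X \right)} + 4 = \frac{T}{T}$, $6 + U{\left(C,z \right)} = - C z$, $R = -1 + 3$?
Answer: $\frac{445}{28} \approx 15.893$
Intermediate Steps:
$R = 2$
$U{\left(C,z \right)} = -6 - C z$
$G{\left(T,X \right)} = -3$ ($G{\left(T,X \right)} = -4 + \frac{T}{T} = -4 + 1 = -3$)
$v{\left(d,s \right)} = - \frac{3}{d} + \frac{d}{7}$
$v{\left(-4,0 \left(-6\right) \right)} U{\left(-19,5 \right)} = \left(- \frac{3}{-4} + \frac{1}{7} \left(-4\right)\right) \left(-6 - \left(-19\right) 5\right) = \left(\left(-3\right) \left(- \frac{1}{4}\right) - \frac{4}{7}\right) \left(-6 + 95\right) = \left(\frac{3}{4} - \frac{4}{7}\right) 89 = \frac{5}{28} \cdot 89 = \frac{445}{28}$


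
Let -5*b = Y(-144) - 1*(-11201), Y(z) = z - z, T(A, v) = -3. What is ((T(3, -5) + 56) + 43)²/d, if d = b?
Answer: -46080/11201 ≈ -4.1139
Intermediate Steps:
Y(z) = 0
b = -11201/5 (b = -(0 - 1*(-11201))/5 = -(0 + 11201)/5 = -⅕*11201 = -11201/5 ≈ -2240.2)
d = -11201/5 ≈ -2240.2
((T(3, -5) + 56) + 43)²/d = ((-3 + 56) + 43)²/(-11201/5) = (53 + 43)²*(-5/11201) = 96²*(-5/11201) = 9216*(-5/11201) = -46080/11201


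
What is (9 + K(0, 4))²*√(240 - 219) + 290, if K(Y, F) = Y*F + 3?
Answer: 290 + 144*√21 ≈ 949.89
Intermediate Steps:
K(Y, F) = 3 + F*Y (K(Y, F) = F*Y + 3 = 3 + F*Y)
(9 + K(0, 4))²*√(240 - 219) + 290 = (9 + (3 + 4*0))²*√(240 - 219) + 290 = (9 + (3 + 0))²*√21 + 290 = (9 + 3)²*√21 + 290 = 12²*√21 + 290 = 144*√21 + 290 = 290 + 144*√21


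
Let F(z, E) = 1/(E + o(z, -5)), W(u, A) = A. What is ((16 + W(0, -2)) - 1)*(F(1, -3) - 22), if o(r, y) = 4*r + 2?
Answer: -845/3 ≈ -281.67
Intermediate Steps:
o(r, y) = 2 + 4*r
F(z, E) = 1/(2 + E + 4*z) (F(z, E) = 1/(E + (2 + 4*z)) = 1/(2 + E + 4*z))
((16 + W(0, -2)) - 1)*(F(1, -3) - 22) = ((16 - 2) - 1)*(1/(2 - 3 + 4*1) - 22) = (14 - 1)*(1/(2 - 3 + 4) - 22) = 13*(1/3 - 22) = 13*(-65/3) = -845/3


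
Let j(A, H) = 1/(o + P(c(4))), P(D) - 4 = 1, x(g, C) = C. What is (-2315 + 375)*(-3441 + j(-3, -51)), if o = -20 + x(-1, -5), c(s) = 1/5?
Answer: 6675637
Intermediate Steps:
c(s) = 1/5
P(D) = 5 (P(D) = 4 + 1 = 5)
o = -25 (o = -20 - 5 = -25)
j(A, H) = -1/20 (j(A, H) = 1/(-25 + 5) = 1/(-20) = -1/20)
(-2315 + 375)*(-3441 + j(-3, -51)) = (-2315 + 375)*(-3441 - 1/20) = -1940*(-68821/20) = 6675637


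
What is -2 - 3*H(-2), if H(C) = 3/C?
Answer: 5/2 ≈ 2.5000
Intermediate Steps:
-2 - 3*H(-2) = -2 - 9/(-2) = -2 - 9*(-1)/2 = -2 - 3*(-3/2) = -2 + 9/2 = 5/2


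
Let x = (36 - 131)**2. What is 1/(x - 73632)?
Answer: -1/64607 ≈ -1.5478e-5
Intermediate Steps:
x = 9025 (x = (-95)**2 = 9025)
1/(x - 73632) = 1/(9025 - 73632) = 1/(-64607) = -1/64607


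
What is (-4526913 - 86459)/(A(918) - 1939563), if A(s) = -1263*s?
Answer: 4613372/3098997 ≈ 1.4887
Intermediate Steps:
(-4526913 - 86459)/(A(918) - 1939563) = (-4526913 - 86459)/(-1263*918 - 1939563) = -4613372/(-1159434 - 1939563) = -4613372/(-3098997) = -4613372*(-1/3098997) = 4613372/3098997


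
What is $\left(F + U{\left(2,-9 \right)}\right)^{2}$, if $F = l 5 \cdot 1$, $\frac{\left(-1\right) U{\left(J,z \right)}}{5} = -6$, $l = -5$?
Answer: $25$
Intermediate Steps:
$U{\left(J,z \right)} = 30$ ($U{\left(J,z \right)} = \left(-5\right) \left(-6\right) = 30$)
$F = -25$ ($F = \left(-5\right) 5 \cdot 1 = \left(-25\right) 1 = -25$)
$\left(F + U{\left(2,-9 \right)}\right)^{2} = \left(-25 + 30\right)^{2} = 5^{2} = 25$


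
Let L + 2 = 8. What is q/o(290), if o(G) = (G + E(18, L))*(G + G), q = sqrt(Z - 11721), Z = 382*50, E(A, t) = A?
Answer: sqrt(7379)/178640 ≈ 0.00048086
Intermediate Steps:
L = 6 (L = -2 + 8 = 6)
Z = 19100
q = sqrt(7379) (q = sqrt(19100 - 11721) = sqrt(7379) ≈ 85.901)
o(G) = 2*G*(18 + G) (o(G) = (G + 18)*(G + G) = (18 + G)*(2*G) = 2*G*(18 + G))
q/o(290) = sqrt(7379)/((2*290*(18 + 290))) = sqrt(7379)/((2*290*308)) = sqrt(7379)/178640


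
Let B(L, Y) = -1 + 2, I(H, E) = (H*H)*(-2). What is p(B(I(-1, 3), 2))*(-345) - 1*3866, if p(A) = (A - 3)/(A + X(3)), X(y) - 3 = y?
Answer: -26372/7 ≈ -3767.4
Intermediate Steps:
X(y) = 3 + y
I(H, E) = -2*H**2 (I(H, E) = H**2*(-2) = -2*H**2)
B(L, Y) = 1
p(A) = (-3 + A)/(6 + A) (p(A) = (A - 3)/(A + (3 + 3)) = (-3 + A)/(A + 6) = (-3 + A)/(6 + A))
p(B(I(-1, 3), 2))*(-345) - 1*3866 = ((-3 + 1)/(6 + 1))*(-345) - 1*3866 = (-2/7)*(-345) - 3866 = ((1/7)*(-2))*(-345) - 3866 = -2/7*(-345) - 3866 = 690/7 - 3866 = -26372/7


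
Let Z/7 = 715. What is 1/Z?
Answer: 1/5005 ≈ 0.00019980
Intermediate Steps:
Z = 5005 (Z = 7*715 = 5005)
1/Z = 1/5005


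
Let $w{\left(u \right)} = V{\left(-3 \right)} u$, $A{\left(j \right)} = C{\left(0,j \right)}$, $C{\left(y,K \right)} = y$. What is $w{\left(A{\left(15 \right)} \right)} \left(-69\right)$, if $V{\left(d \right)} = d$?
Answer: $0$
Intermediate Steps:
$A{\left(j \right)} = 0$
$w{\left(u \right)} = - 3 u$
$w{\left(A{\left(15 \right)} \right)} \left(-69\right) = \left(-3\right) 0 \left(-69\right) = 0 \left(-69\right) = 0$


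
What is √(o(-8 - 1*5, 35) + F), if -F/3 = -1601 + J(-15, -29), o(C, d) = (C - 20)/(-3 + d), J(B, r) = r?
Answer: 3*√34766/8 ≈ 69.921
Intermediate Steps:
o(C, d) = (-20 + C)/(-3 + d)
F = 4890 (F = -3*(-1601 - 29) = -3*(-1630) = 4890)
√(o(-8 - 1*5, 35) + F) = √((-20 + (-8 - 1*5))/(-3 + 35) + 4890) = √((-20 + (-8 - 5))/32 + 4890) = √((-20 - 13)/32 + 4890) = √((1/32)*(-33) + 4890) = √(-33/32 + 4890) = √(156447/32) = 3*√34766/8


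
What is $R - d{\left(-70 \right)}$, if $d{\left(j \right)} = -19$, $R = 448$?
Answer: $467$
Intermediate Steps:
$R - d{\left(-70 \right)} = 448 - -19 = 448 + 19 = 467$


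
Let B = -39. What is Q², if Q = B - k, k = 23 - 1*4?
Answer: 3364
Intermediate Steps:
k = 19 (k = 23 - 4 = 19)
Q = -58 (Q = -39 - 1*19 = -39 - 19 = -58)
Q² = (-58)² = 3364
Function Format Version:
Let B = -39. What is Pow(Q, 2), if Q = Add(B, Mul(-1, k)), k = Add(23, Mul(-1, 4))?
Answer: 3364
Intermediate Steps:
k = 19 (k = Add(23, -4) = 19)
Q = -58 (Q = Add(-39, Mul(-1, 19)) = Add(-39, -19) = -58)
Pow(Q, 2) = Pow(-58, 2) = 3364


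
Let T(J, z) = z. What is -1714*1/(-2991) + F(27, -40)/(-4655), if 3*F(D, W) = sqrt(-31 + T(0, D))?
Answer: 1714/2991 - 2*I/13965 ≈ 0.57305 - 0.00014322*I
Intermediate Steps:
F(D, W) = sqrt(-31 + D)/3
-1714*1/(-2991) + F(27, -40)/(-4655) = -1714*1/(-2991) + (sqrt(-31 + 27)/3)/(-4655) = -1714*(-1/2991) + (sqrt(-4)/3)*(-1/4655) = 1714/2991 + ((2*I)/3)*(-1/4655) = 1714/2991 + (2*I/3)*(-1/4655) = 1714/2991 - 2*I/13965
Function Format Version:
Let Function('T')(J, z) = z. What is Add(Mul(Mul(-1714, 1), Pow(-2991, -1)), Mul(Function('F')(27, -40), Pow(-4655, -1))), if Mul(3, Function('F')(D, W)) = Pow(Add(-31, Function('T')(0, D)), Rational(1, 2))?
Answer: Add(Rational(1714, 2991), Mul(Rational(-2, 13965), I)) ≈ Add(0.57305, Mul(-0.00014322, I))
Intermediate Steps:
Function('F')(D, W) = Mul(Rational(1, 3), Pow(Add(-31, D), Rational(1, 2)))
Add(Mul(Mul(-1714, 1), Pow(-2991, -1)), Mul(Function('F')(27, -40), Pow(-4655, -1))) = Add(Mul(Mul(-1714, 1), Pow(-2991, -1)), Mul(Mul(Rational(1, 3), Pow(Add(-31, 27), Rational(1, 2))), Pow(-4655, -1))) = Add(Mul(-1714, Rational(-1, 2991)), Mul(Mul(Rational(1, 3), Pow(-4, Rational(1, 2))), Rational(-1, 4655))) = Add(Rational(1714, 2991), Mul(Mul(Rational(1, 3), Mul(2, I)), Rational(-1, 4655))) = Add(Rational(1714, 2991), Mul(Mul(Rational(2, 3), I), Rational(-1, 4655))) = Add(Rational(1714, 2991), Mul(Rational(-2, 13965), I))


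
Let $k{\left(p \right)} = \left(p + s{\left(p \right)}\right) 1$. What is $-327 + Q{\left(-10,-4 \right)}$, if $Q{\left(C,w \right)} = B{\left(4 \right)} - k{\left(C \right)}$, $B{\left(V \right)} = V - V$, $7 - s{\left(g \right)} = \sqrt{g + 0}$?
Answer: $-324 + i \sqrt{10} \approx -324.0 + 3.1623 i$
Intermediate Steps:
$s{\left(g \right)} = 7 - \sqrt{g}$ ($s{\left(g \right)} = 7 - \sqrt{g + 0} = 7 - \sqrt{g}$)
$k{\left(p \right)} = 7 + p - \sqrt{p}$ ($k{\left(p \right)} = \left(p - \left(-7 + \sqrt{p}\right)\right) 1 = \left(7 + p - \sqrt{p}\right) 1 = 7 + p - \sqrt{p}$)
$B{\left(V \right)} = 0$
$Q{\left(C,w \right)} = -7 + \sqrt{C} - C$ ($Q{\left(C,w \right)} = 0 - \left(7 + C - \sqrt{C}\right) = -7 + \sqrt{C} - C$)
$-327 + Q{\left(-10,-4 \right)} = -327 - \left(-3 - i \sqrt{10}\right) = -327 + \left(-7 + i \sqrt{10} + 10\right) = -327 + \left(3 + i \sqrt{10}\right) = -324 + i \sqrt{10}$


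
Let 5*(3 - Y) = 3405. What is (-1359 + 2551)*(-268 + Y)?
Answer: -1127632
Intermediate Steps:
Y = -678 (Y = 3 - ⅕*3405 = 3 - 681 = -678)
(-1359 + 2551)*(-268 + Y) = (-1359 + 2551)*(-268 - 678) = 1192*(-946) = -1127632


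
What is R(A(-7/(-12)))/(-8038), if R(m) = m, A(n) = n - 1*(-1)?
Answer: -19/96456 ≈ -0.00019698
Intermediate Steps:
A(n) = 1 + n (A(n) = n + 1 = 1 + n)
R(A(-7/(-12)))/(-8038) = (1 - 7/(-12))/(-8038) = (1 - 7*(-1/12))*(-1/8038) = (1 + 7/12)*(-1/8038) = (19/12)*(-1/8038) = -19/96456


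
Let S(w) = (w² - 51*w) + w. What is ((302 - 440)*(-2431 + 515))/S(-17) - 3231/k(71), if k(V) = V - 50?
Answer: 624153/7973 ≈ 78.283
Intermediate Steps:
k(V) = -50 + V
S(w) = w² - 50*w
((302 - 440)*(-2431 + 515))/S(-17) - 3231/k(71) = ((302 - 440)*(-2431 + 515))/((-17*(-50 - 17))) - 3231/(-50 + 71) = (-138*(-1916))/((-17*(-67))) - 3231/21 = 264408/1139 - 3231*1/21 = 264408*(1/1139) - 1077/7 = 264408/1139 - 1077/7 = 624153/7973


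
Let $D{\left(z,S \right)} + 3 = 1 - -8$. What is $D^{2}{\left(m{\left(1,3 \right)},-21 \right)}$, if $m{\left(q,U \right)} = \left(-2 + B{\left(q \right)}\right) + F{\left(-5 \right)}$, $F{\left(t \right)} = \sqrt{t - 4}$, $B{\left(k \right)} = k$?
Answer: $36$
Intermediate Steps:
$F{\left(t \right)} = \sqrt{-4 + t}$
$m{\left(q,U \right)} = -2 + q + 3 i$ ($m{\left(q,U \right)} = \left(-2 + q\right) + \sqrt{-4 - 5} = \left(-2 + q\right) + \sqrt{-9} = \left(-2 + q\right) + 3 i = -2 + q + 3 i$)
$D{\left(z,S \right)} = 6$ ($D{\left(z,S \right)} = -3 + \left(1 - -8\right) = -3 + \left(1 + 8\right) = -3 + 9 = 6$)
$D^{2}{\left(m{\left(1,3 \right)},-21 \right)} = 6^{2} = 36$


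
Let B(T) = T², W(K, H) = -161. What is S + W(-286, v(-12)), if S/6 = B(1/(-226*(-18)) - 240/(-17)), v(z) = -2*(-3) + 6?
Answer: 824902116553/797092056 ≈ 1034.9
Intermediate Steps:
v(z) = 12 (v(z) = 6 + 6 = 12)
S = 953233937569/797092056 (S = 6*(1/(-226*(-18)) - 240/(-17))² = 6*(-1/226*(-1/18) - 240*(-1/17))² = 6*(1/4068 + 240/17)² = 6*(976337/69156)² = 6*(953233937569/4782552336) = 953233937569/797092056 ≈ 1195.9)
S + W(-286, v(-12)) = 953233937569/797092056 - 161 = 824902116553/797092056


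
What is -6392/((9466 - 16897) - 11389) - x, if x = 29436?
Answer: -138494782/4705 ≈ -29436.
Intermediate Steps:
-6392/((9466 - 16897) - 11389) - x = -6392/((9466 - 16897) - 11389) - 1*29436 = -6392/(-7431 - 11389) - 29436 = -6392/(-18820) - 29436 = -6392*(-1/18820) - 29436 = 1598/4705 - 29436 = -138494782/4705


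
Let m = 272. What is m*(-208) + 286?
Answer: -56290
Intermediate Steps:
m*(-208) + 286 = 272*(-208) + 286 = -56576 + 286 = -56290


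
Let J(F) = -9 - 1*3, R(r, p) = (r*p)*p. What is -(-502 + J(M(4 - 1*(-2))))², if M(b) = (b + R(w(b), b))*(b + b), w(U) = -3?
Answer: -264196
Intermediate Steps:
R(r, p) = r*p² (R(r, p) = (p*r)*p = r*p²)
M(b) = 2*b*(b - 3*b²) (M(b) = (b - 3*b²)*(b + b) = (b - 3*b²)*(2*b) = 2*b*(b - 3*b²))
J(F) = -12 (J(F) = -9 - 3 = -12)
-(-502 + J(M(4 - 1*(-2))))² = -(-502 - 12)² = -1*(-514)² = -1*264196 = -264196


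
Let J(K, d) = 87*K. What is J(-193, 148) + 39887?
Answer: 23096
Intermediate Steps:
J(-193, 148) + 39887 = 87*(-193) + 39887 = -16791 + 39887 = 23096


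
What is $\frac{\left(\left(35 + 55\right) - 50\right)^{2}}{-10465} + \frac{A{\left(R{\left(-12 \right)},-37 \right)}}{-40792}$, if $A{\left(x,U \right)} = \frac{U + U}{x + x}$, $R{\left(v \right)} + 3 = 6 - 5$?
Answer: $- \frac{26184321}{170755312} \approx -0.15334$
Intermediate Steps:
$R{\left(v \right)} = -2$ ($R{\left(v \right)} = -3 + \left(6 - 5\right) = -3 + 1 = -2$)
$A{\left(x,U \right)} = \frac{U}{x}$ ($A{\left(x,U \right)} = \frac{2 U}{2 x} = 2 U \frac{1}{2 x} = \frac{U}{x}$)
$\frac{\left(\left(35 + 55\right) - 50\right)^{2}}{-10465} + \frac{A{\left(R{\left(-12 \right)},-37 \right)}}{-40792} = \frac{\left(\left(35 + 55\right) - 50\right)^{2}}{-10465} + \frac{\left(-37\right) \frac{1}{-2}}{-40792} = \left(90 - 50\right)^{2} \left(- \frac{1}{10465}\right) + \left(-37\right) \left(- \frac{1}{2}\right) \left(- \frac{1}{40792}\right) = 40^{2} \left(- \frac{1}{10465}\right) + \frac{37}{2} \left(- \frac{1}{40792}\right) = 1600 \left(- \frac{1}{10465}\right) - \frac{37}{81584} = - \frac{320}{2093} - \frac{37}{81584} = - \frac{26184321}{170755312}$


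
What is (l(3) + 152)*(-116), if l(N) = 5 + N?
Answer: -18560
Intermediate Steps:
(l(3) + 152)*(-116) = ((5 + 3) + 152)*(-116) = (8 + 152)*(-116) = 160*(-116) = -18560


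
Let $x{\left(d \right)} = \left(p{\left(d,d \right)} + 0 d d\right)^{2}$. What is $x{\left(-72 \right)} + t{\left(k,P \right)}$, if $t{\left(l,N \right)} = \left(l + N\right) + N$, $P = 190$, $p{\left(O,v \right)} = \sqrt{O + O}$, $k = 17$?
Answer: $253$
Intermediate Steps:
$p{\left(O,v \right)} = \sqrt{2} \sqrt{O}$ ($p{\left(O,v \right)} = \sqrt{2 O} = \sqrt{2} \sqrt{O}$)
$t{\left(l,N \right)} = l + 2 N$ ($t{\left(l,N \right)} = \left(N + l\right) + N = l + 2 N$)
$x{\left(d \right)} = 2 d$ ($x{\left(d \right)} = \left(\sqrt{2} \sqrt{d} + 0 d d\right)^{2} = \left(\sqrt{2} \sqrt{d} + 0 d\right)^{2} = \left(\sqrt{2} \sqrt{d} + 0\right)^{2} = \left(\sqrt{2} \sqrt{d}\right)^{2} = 2 d$)
$x{\left(-72 \right)} + t{\left(k,P \right)} = 2 \left(-72\right) + \left(17 + 2 \cdot 190\right) = -144 + \left(17 + 380\right) = -144 + 397 = 253$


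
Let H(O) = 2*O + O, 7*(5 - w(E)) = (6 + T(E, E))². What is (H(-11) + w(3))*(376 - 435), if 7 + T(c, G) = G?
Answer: 11800/7 ≈ 1685.7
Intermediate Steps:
T(c, G) = -7 + G
w(E) = 5 - (-1 + E)²/7 (w(E) = 5 - (6 + (-7 + E))²/7 = 5 - (-1 + E)²/7)
H(O) = 3*O
(H(-11) + w(3))*(376 - 435) = (3*(-11) + (5 - (-1 + 3)²/7))*(376 - 435) = (-33 + (5 - ⅐*2²))*(-59) = (-33 + (5 - ⅐*4))*(-59) = (-33 + (5 - 4/7))*(-59) = (-33 + 31/7)*(-59) = -200/7*(-59) = 11800/7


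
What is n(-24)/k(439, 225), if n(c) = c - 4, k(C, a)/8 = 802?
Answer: -7/1604 ≈ -0.0043641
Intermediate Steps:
k(C, a) = 6416 (k(C, a) = 8*802 = 6416)
n(c) = -4 + c
n(-24)/k(439, 225) = (-4 - 24)/6416 = -28*1/6416 = -7/1604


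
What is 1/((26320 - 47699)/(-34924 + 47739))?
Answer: -12815/21379 ≈ -0.59942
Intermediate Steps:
1/((26320 - 47699)/(-34924 + 47739)) = 1/(-21379/12815) = -12815/21379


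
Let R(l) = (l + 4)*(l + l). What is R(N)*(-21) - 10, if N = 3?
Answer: -892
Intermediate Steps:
R(l) = 2*l*(4 + l) (R(l) = (4 + l)*(2*l) = 2*l*(4 + l))
R(N)*(-21) - 10 = (2*3*(4 + 3))*(-21) - 10 = (2*3*7)*(-21) - 10 = 42*(-21) - 10 = -882 - 10 = -892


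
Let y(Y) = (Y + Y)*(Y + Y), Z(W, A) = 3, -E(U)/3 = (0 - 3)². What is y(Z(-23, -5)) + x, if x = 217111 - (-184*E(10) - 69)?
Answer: 212248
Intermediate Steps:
E(U) = -27 (E(U) = -3*(0 - 3)² = -3*(-3)² = -3*9 = -27)
y(Y) = 4*Y² (y(Y) = (2*Y)*(2*Y) = 4*Y²)
x = 212212 (x = 217111 - (-184*(-27) - 69) = 217111 - (4968 - 69) = 217111 - 1*4899 = 217111 - 4899 = 212212)
y(Z(-23, -5)) + x = 4*3² + 212212 = 4*9 + 212212 = 36 + 212212 = 212248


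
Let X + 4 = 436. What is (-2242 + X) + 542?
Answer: -1268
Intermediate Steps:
X = 432 (X = -4 + 436 = 432)
(-2242 + X) + 542 = (-2242 + 432) + 542 = -1810 + 542 = -1268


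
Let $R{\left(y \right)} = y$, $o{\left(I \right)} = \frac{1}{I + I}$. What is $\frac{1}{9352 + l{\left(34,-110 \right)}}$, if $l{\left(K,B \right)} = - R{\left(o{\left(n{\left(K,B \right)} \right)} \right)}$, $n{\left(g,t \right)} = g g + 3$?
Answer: $\frac{2318}{21677935} \approx 0.00010693$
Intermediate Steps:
$n{\left(g,t \right)} = 3 + g^{2}$ ($n{\left(g,t \right)} = g^{2} + 3 = 3 + g^{2}$)
$o{\left(I \right)} = \frac{1}{2 I}$
$l{\left(K,B \right)} = - \frac{1}{2 \left(3 + K^{2}\right)}$
$\frac{1}{9352 + l{\left(34,-110 \right)}} = \frac{1}{9352 - \frac{1}{6 + 2 \cdot 34^{2}}} = \frac{1}{9352 - \frac{1}{6 + 2 \cdot 1156}} = \frac{1}{9352 - \frac{1}{6 + 2312}} = \frac{1}{9352 - \frac{1}{2318}} = \frac{1}{\frac{21677935}{2318}} = \frac{2318}{21677935}$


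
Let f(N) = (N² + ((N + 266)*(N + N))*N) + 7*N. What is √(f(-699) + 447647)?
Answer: I*√422197111 ≈ 20547.0*I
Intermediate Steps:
f(N) = N² + 7*N + 2*N²*(266 + N) (f(N) = (N² + ((266 + N)*(2*N))*N) + 7*N = (N² + (2*N*(266 + N))*N) + 7*N = (N² + 2*N²*(266 + N)) + 7*N = N² + 7*N + 2*N²*(266 + N))
√(f(-699) + 447647) = √(-699*(7 + 2*(-699)² + 533*(-699)) + 447647) = √(-699*(7 + 2*488601 - 372567) + 447647) = √(-699*(7 + 977202 - 372567) + 447647) = √(-699*604642 + 447647) = √(-422644758 + 447647) = √(-422197111) = I*√422197111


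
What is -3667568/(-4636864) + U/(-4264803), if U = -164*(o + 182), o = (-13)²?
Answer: 110474801725/137328552068 ≈ 0.80446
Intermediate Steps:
o = 169
U = -57564 (U = -164*(169 + 182) = -164*351 = -57564)
-3667568/(-4636864) + U/(-4264803) = -3667568/(-4636864) - 57564/(-4264803) = -3667568*(-1/4636864) - 57564*(-1/4264803) = 229223/289804 + 6396/473867 = 110474801725/137328552068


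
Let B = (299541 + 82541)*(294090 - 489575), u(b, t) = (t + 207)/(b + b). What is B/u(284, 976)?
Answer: -42424658269360/1183 ≈ -3.5862e+10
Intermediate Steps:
u(b, t) = (207 + t)/(2*b) (u(b, t) = (207 + t)/((2*b)) = (207 + t)*(1/(2*b)) = (207 + t)/(2*b))
B = -74691299770 (B = 382082*(-195485) = -74691299770)
B/u(284, 976) = -74691299770*568/(207 + 976) = -74691299770/((½)*(1/284)*1183) = -74691299770/1183/568 = -74691299770*568/1183 = -42424658269360/1183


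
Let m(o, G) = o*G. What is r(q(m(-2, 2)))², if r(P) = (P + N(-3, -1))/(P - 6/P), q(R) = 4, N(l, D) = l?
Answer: 4/25 ≈ 0.16000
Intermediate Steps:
m(o, G) = G*o
r(P) = (-3 + P)/(P - 6/P) (r(P) = (P - 3)/(P - 6/P) = (-3 + P)/(P - 6/P))
r(q(m(-2, 2)))² = (4*(-3 + 4)/(-6 + 4²))² = (4*1/(-6 + 16))² = (4*1/10)² = (4*(⅒)*1)² = (⅖)² = 4/25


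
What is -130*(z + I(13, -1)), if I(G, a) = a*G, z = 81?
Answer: -8840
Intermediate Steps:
I(G, a) = G*a
-130*(z + I(13, -1)) = -130*(81 + 13*(-1)) = -130*(81 - 13) = -130*68 = -8840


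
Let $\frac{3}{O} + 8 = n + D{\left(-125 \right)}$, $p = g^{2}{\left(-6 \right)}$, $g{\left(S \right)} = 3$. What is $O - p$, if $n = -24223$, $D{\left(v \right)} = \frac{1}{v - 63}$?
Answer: $- \frac{40999425}{4555429} \approx -9.0001$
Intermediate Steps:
$p = 9$ ($p = 3^{2} = 9$)
$D{\left(v \right)} = \frac{1}{-63 + v}$ ($D{\left(v \right)} = \frac{1}{v - 63} = \frac{1}{-63 + v}$)
$O = - \frac{564}{4555429}$ ($O = \frac{3}{-8 - \left(24223 - \frac{1}{-63 - 125}\right)} = \frac{3}{-8 - \left(24223 - \frac{1}{-188}\right)} = \frac{3}{-8 - \frac{4553925}{188}} = \frac{3}{- \frac{4555429}{188}} = 3 \left(- \frac{188}{4555429}\right) = - \frac{564}{4555429} \approx -0.00012381$)
$O - p = - \frac{564}{4555429} - 9 = - \frac{40999425}{4555429}$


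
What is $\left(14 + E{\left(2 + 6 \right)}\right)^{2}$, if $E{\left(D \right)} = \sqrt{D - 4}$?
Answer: $256$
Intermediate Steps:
$E{\left(D \right)} = \sqrt{-4 + D}$
$\left(14 + E{\left(2 + 6 \right)}\right)^{2} = \left(14 + \sqrt{-4 + \left(2 + 6\right)}\right)^{2} = \left(14 + \sqrt{-4 + 8}\right)^{2} = \left(14 + \sqrt{4}\right)^{2} = \left(14 + 2\right)^{2} = 16^{2} = 256$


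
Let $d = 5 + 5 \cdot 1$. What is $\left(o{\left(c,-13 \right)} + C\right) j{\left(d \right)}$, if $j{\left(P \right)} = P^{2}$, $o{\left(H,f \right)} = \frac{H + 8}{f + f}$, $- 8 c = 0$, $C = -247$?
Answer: $- \frac{321500}{13} \approx -24731.0$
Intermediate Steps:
$c = 0$ ($c = \left(- \frac{1}{8}\right) 0 = 0$)
$o{\left(H,f \right)} = \frac{8 + H}{2 f}$
$d = 10$ ($d = 5 + 5 = 10$)
$\left(o{\left(c,-13 \right)} + C\right) j{\left(d \right)} = \left(\frac{8 + 0}{2 \left(-13\right)} - 247\right) 10^{2} = \left(\frac{1}{2} \left(- \frac{1}{13}\right) 8 - 247\right) 100 = \left(- \frac{4}{13} - 247\right) 100 = \left(- \frac{3215}{13}\right) 100 = - \frac{321500}{13}$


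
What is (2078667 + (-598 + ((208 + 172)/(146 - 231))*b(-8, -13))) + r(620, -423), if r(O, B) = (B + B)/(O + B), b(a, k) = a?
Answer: 6959558475/3349 ≈ 2.0781e+6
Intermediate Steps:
r(O, B) = 2*B/(B + O) (r(O, B) = (2*B)/(B + O) = 2*B/(B + O))
(2078667 + (-598 + ((208 + 172)/(146 - 231))*b(-8, -13))) + r(620, -423) = (2078667 + (-598 + ((208 + 172)/(146 - 231))*(-8))) + 2*(-423)/(-423 + 620) = (2078667 + (-598 + (380/(-85))*(-8))) + 2*(-423)/197 = (2078667 + (-598 + (380*(-1/85))*(-8))) + 2*(-423)*(1/197) = (2078667 + (-598 - 76/17*(-8))) - 846/197 = (2078667 + (-598 + 608/17)) - 846/197 = (2078667 - 9558/17) - 846/197 = 35327781/17 - 846/197 = 6959558475/3349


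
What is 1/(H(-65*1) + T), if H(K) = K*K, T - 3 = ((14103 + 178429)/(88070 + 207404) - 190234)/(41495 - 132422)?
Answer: 1492586911/6313780182396 ≈ 0.00023640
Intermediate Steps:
T = 7600483421/1492586911 (T = 3 + ((14103 + 178429)/(88070 + 207404) - 190234)/(41495 - 132422) = 3 + (192532/295474 - 190234)/(-90927) = 3 + (192532*(1/295474) - 190234)*(-1/90927) = 3 + (96266/147737 - 190234)*(-1/90927) = 3 - 28104504192/147737*(-1/90927) = 3 + 3122722688/1492586911 = 7600483421/1492586911 ≈ 5.0922)
H(K) = K²
1/(H(-65*1) + T) = 1/((-65*1)² + 7600483421/1492586911) = 1/((-65)² + 7600483421/1492586911) = 1/(4225 + 7600483421/1492586911) = 1/(6313780182396/1492586911) = 1492586911/6313780182396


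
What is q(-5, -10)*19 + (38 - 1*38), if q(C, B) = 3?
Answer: 57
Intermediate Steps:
q(-5, -10)*19 + (38 - 1*38) = 3*19 + (38 - 1*38) = 57 + (38 - 38) = 57 + 0 = 57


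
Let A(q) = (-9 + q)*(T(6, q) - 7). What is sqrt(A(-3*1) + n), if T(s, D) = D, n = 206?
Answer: sqrt(326) ≈ 18.055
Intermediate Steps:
A(q) = (-9 + q)*(-7 + q) (A(q) = (-9 + q)*(q - 7) = (-9 + q)*(-7 + q))
sqrt(A(-3*1) + n) = sqrt((63 + (-3*1)**2 - (-48)) + 206) = sqrt((63 + (-3)**2 - 16*(-3)) + 206) = sqrt((63 + 9 + 48) + 206) = sqrt(120 + 206) = sqrt(326)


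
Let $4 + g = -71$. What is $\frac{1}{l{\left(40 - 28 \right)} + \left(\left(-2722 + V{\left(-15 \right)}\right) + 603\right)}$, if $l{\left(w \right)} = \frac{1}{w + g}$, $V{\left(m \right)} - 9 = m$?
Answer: $- \frac{63}{133876} \approx -0.00047058$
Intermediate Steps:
$g = -75$ ($g = -4 - 71 = -75$)
$V{\left(m \right)} = 9 + m$
$l{\left(w \right)} = \frac{1}{-75 + w}$ ($l{\left(w \right)} = \frac{1}{w - 75} = \frac{1}{-75 + w}$)
$\frac{1}{l{\left(40 - 28 \right)} + \left(\left(-2722 + V{\left(-15 \right)}\right) + 603\right)} = \frac{1}{\frac{1}{-75 + \left(40 - 28\right)} + \left(\left(-2722 + \left(9 - 15\right)\right) + 603\right)} = \frac{1}{\frac{1}{-75 + 12} + \left(\left(-2722 - 6\right) + 603\right)} = \frac{1}{\frac{1}{-63} + \left(-2728 + 603\right)} = \frac{1}{- \frac{1}{63} - 2125} = \frac{1}{- \frac{133876}{63}} = - \frac{63}{133876}$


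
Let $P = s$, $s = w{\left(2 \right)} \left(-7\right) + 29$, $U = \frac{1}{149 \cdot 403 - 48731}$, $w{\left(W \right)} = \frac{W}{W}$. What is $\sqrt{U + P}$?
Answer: $\frac{\sqrt{704288037}}{5658} \approx 4.6904$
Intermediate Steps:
$w{\left(W \right)} = 1$
$U = \frac{1}{11316}$ ($U = \frac{1}{60047 - 48731} = \frac{1}{11316} \approx 8.837 \cdot 10^{-5}$)
$s = 22$ ($s = 1 \left(-7\right) + 29 = -7 + 29 = 22$)
$P = 22$
$\sqrt{U + P} = \sqrt{\frac{1}{11316} + 22} = \sqrt{\frac{248953}{11316}} = \frac{\sqrt{704288037}}{5658}$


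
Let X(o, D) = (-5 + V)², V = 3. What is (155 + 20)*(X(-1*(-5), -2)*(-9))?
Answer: -6300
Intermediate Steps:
X(o, D) = 4 (X(o, D) = (-5 + 3)² = (-2)² = 4)
(155 + 20)*(X(-1*(-5), -2)*(-9)) = (155 + 20)*(4*(-9)) = 175*(-36) = -6300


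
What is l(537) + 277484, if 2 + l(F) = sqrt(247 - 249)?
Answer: 277482 + I*sqrt(2) ≈ 2.7748e+5 + 1.4142*I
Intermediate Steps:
l(F) = -2 + I*sqrt(2) (l(F) = -2 + sqrt(247 - 249) = -2 + sqrt(-2) = -2 + I*sqrt(2))
l(537) + 277484 = (-2 + I*sqrt(2)) + 277484 = 277482 + I*sqrt(2)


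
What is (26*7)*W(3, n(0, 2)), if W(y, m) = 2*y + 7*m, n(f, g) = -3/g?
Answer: -819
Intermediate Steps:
(26*7)*W(3, n(0, 2)) = (26*7)*(2*3 + 7*(-3/2)) = 182*(6 + 7*(-3*½)) = 182*(6 + 7*(-3/2)) = 182*(6 - 21/2) = 182*(-9/2) = -819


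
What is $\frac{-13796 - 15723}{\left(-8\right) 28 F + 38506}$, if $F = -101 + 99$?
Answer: $- \frac{29519}{38954} \approx -0.75779$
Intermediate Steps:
$F = -2$
$\frac{-13796 - 15723}{\left(-8\right) 28 F + 38506} = \frac{-13796 - 15723}{\left(-8\right) 28 \left(-2\right) + 38506} = - \frac{29519}{\left(-224\right) \left(-2\right) + 38506} = - \frac{29519}{448 + 38506} = - \frac{29519}{38954}$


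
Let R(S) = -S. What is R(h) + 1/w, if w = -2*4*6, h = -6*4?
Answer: 1151/48 ≈ 23.979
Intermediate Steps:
h = -24
w = -48 (w = -8*6 = -48)
R(h) + 1/w = -1*(-24) + 1/(-48) = 24 - 1/48 = 1151/48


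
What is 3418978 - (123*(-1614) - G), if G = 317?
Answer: 3617817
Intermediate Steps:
3418978 - (123*(-1614) - G) = 3418978 - (123*(-1614) - 1*317) = 3418978 - (-198522 - 317) = 3418978 - 1*(-198839) = 3418978 + 198839 = 3617817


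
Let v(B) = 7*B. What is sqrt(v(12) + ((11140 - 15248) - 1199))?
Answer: I*sqrt(5223) ≈ 72.27*I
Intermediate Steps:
sqrt(v(12) + ((11140 - 15248) - 1199)) = sqrt(7*12 + ((11140 - 15248) - 1199)) = sqrt(84 + (-4108 - 1199)) = sqrt(84 - 5307) = sqrt(-5223) = I*sqrt(5223)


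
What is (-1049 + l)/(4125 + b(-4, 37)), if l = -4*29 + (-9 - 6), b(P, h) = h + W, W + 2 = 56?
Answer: -295/1054 ≈ -0.27989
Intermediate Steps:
W = 54 (W = -2 + 56 = 54)
b(P, h) = 54 + h (b(P, h) = h + 54 = 54 + h)
l = -131 (l = -116 - 15 = -131)
(-1049 + l)/(4125 + b(-4, 37)) = (-1049 - 131)/(4125 + (54 + 37)) = -1180/(4125 + 91) = -1180/4216 = -1180*1/4216 = -295/1054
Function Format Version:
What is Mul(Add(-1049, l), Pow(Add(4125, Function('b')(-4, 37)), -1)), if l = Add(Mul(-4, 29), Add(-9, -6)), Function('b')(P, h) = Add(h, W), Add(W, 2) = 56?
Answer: Rational(-295, 1054) ≈ -0.27989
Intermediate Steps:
W = 54 (W = Add(-2, 56) = 54)
Function('b')(P, h) = Add(54, h) (Function('b')(P, h) = Add(h, 54) = Add(54, h))
l = -131 (l = Add(-116, -15) = -131)
Mul(Add(-1049, l), Pow(Add(4125, Function('b')(-4, 37)), -1)) = Mul(Add(-1049, -131), Pow(Add(4125, Add(54, 37)), -1)) = Mul(-1180, Pow(Add(4125, 91), -1)) = Mul(-1180, Pow(4216, -1)) = Mul(-1180, Rational(1, 4216)) = Rational(-295, 1054)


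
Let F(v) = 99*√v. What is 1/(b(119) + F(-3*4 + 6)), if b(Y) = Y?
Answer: 119/72967 - 99*I*√6/72967 ≈ 0.0016309 - 0.0033234*I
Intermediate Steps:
1/(b(119) + F(-3*4 + 6)) = 1/(119 + 99*√(-3*4 + 6)) = 1/(119 + 99*√(-12 + 6)) = 1/(119 + 99*√(-6)) = 1/(119 + 99*(I*√6)) = 1/(119 + 99*I*√6)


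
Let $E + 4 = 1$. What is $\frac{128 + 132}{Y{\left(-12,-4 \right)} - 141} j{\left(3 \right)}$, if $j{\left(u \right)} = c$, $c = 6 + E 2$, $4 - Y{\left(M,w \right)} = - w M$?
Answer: $0$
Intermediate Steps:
$Y{\left(M,w \right)} = 4 + M w$ ($Y{\left(M,w \right)} = 4 - - w M = 4 - - M w = 4 + M w$)
$E = -3$ ($E = -4 + 1 = -3$)
$c = 0$ ($c = 6 - 6 = 0$)
$j{\left(u \right)} = 0$
$\frac{128 + 132}{Y{\left(-12,-4 \right)} - 141} j{\left(3 \right)} = \frac{128 + 132}{\left(4 - -48\right) - 141} \cdot 0 = \frac{260}{\left(4 + 48\right) - 141} \cdot 0 = \frac{260}{52 - 141} \cdot 0 = \frac{260}{-89} \cdot 0 = 260 \left(- \frac{1}{89}\right) 0 = \left(- \frac{260}{89}\right) 0 = 0$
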